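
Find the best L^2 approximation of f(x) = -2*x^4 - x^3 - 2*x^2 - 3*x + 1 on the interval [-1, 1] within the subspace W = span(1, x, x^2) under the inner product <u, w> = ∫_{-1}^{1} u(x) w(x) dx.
g(x) = -26*x^2/7 - 18*x/5 + 41/35

The best approximation g ∈ W is the orthogonal projection of f onto W. Writing g = a_0 + a_1 x + a_2 x^2, the coefficients solve the normal equations G · a = b where
  G_{ij} = <φ_i, φ_j> and b_i = <f, φ_i>, with φ_0 = 1, φ_1 = x, φ_2 = x^2.
G =
  [2, 0, 2/3]
  [0, 2/3, 0]
  [2/3, 0, 2/5],
b = (-2/15, -12/5, -74/105).
Solving gives a_0 = 41/35, a_1 = -18/5, a_2 = -26/7, so
  g(x) = -26*x^2/7 - 18*x/5 + 41/35.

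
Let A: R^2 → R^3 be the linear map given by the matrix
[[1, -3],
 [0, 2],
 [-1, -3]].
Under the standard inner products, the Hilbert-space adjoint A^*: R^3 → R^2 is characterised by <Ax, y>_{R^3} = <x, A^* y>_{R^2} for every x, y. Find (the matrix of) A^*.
A^* = A^T =
[[1, 0, -1],
 [-3, 2, -3]]

For real matrices with standard dot products, the defining identity <Ax, y> = <x, A^* y> gives (Ax)^T y = x^T (A^*) y, i.e. x^T A^T y = x^T (A^*) y. Since this holds for all x, y, we must have A^* = A^T. Therefore
A^* =
[[1, 0, -1],
 [-3, 2, -3]].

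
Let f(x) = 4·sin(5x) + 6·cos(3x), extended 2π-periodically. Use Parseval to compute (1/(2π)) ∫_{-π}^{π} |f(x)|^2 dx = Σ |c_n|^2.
Σ |c_n|^2 = 26

Expand |f|^2 and use orthogonality of {sin(nx), cos(mx)} on [-π, π]:
  ∫_{-π}^{π} sin(nx)^2 dx = π, ∫ cos(mx)^2 dx = π, and cross terms integrate to 0.
So ∫_{-π}^{π} f(x)^2 dx = 4^2 · π + 6^2 · π = (16 + 36)π.
Divide by 2π: (16 + 36)/2 = 26.
By Parseval, this equals Σ |c_n|^2.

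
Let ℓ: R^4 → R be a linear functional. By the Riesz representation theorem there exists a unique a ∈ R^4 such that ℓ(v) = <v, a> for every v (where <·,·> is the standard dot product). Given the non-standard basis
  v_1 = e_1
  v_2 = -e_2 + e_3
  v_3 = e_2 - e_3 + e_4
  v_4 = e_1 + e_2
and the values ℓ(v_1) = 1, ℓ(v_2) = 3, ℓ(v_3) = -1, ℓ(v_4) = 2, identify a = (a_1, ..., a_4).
a = (1, 1, 4, 2)

Write a = (a_1, ..., a_4) in the standard basis. For each basis vector v_i, ℓ(v_i) = <v_i, a> is a linear equation in the a_j's. Collect the n equations into a matrix system V a = ℓ, where row i of V is v_i (expressed in the standard basis). Since V is invertible (lower-triangular with 1s on the diagonal, up to permutation), solve by back-substitution:
  V =
[[1, 0, 0, 0],
 [0, -1, 1, 0],
 [0, 1, -1, 1],
 [1, 1, 0, 0]]
  V a = (1, 3, -1, 2)
Solving gives a = (1, 1, 4, 2).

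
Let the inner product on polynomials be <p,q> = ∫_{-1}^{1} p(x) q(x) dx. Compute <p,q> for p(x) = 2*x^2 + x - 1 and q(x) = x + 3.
<p,q> = -4/3

Expand the product: p(x)·q(x) = 2*x^3 + 7*x^2 + 2*x - 3.
∫_{-1}^{1} of each monomial x^k gives [2/(k+1) if k even, 0 if k odd]. Integrating term-by-term (or equivalently evaluating the antiderivative F(x) = x^4/2 + 7*x^3/3 + x^2 - 3*x at the endpoints):
  F(1) − F(−1) = 5/6 − (13/6) = -4/3.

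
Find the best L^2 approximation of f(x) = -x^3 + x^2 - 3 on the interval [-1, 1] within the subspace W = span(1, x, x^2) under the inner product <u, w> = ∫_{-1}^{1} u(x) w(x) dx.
g(x) = x^2 - 3*x/5 - 3

The best approximation g ∈ W is the orthogonal projection of f onto W. Writing g = a_0 + a_1 x + a_2 x^2, the coefficients solve the normal equations G · a = b where
  G_{ij} = <φ_i, φ_j> and b_i = <f, φ_i>, with φ_0 = 1, φ_1 = x, φ_2 = x^2.
G =
  [2, 0, 2/3]
  [0, 2/3, 0]
  [2/3, 0, 2/5],
b = (-16/3, -2/5, -8/5).
Solving gives a_0 = -3, a_1 = -3/5, a_2 = 1, so
  g(x) = x^2 - 3*x/5 - 3.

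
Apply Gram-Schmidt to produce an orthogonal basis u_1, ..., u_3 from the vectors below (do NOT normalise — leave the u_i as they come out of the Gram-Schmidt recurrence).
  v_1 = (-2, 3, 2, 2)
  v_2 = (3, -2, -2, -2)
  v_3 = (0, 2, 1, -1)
Orthogonal basis:
  u_1 = (-2, 3, 2, 2)
  u_2 = (23/21, 6/7, -2/21, -2/21)
  u_3 = (-16/41, 16/41, 21/41, -61/41)

Apply the Gram-Schmidt recurrence
  u_1 = v_1
  u_i = v_i − Σ_{j<i} ((v_i · u_j) / (u_j · u_j)) · u_j.

Step by step this gives:
  u_1 = (-2, 3, 2, 2)
  u_2 = (23/21, 6/7, -2/21, -2/21)
  u_3 = (-16/41, 16/41, 21/41, -61/41)

Orthogonality check:
  u_2 · u_1 = 0 (should be 0)
  u_3 · u_1 = 0 (should be 0)
  u_3 · u_2 = 0 (should be 0)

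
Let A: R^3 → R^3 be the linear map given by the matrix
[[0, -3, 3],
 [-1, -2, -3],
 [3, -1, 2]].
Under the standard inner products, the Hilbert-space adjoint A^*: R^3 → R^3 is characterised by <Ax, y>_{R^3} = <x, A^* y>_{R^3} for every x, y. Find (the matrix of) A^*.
A^* = A^T =
[[0, -1, 3],
 [-3, -2, -1],
 [3, -3, 2]]

For real matrices with standard dot products, the defining identity <Ax, y> = <x, A^* y> gives (Ax)^T y = x^T (A^*) y, i.e. x^T A^T y = x^T (A^*) y. Since this holds for all x, y, we must have A^* = A^T. Therefore
A^* =
[[0, -1, 3],
 [-3, -2, -1],
 [3, -3, 2]].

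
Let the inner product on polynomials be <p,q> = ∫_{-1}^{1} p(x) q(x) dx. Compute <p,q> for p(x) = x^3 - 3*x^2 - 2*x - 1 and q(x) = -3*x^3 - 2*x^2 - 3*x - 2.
<p,q> = 1688/105

Expand the product: p(x)·q(x) = -3*x^6 + 7*x^5 + 9*x^4 + 14*x^3 + 14*x^2 + 7*x + 2.
∫_{-1}^{1} of each monomial x^k gives [2/(k+1) if k even, 0 if k odd]. Integrating term-by-term (or equivalently evaluating the antiderivative F(x) = -3*x^7/7 + 7*x^6/6 + 9*x^5/5 + 7*x^4/2 + 14*x^3/3 + 7*x^2/2 + 2*x at the endpoints):
  F(1) − F(−1) = 3403/210 − (9/70) = 1688/105.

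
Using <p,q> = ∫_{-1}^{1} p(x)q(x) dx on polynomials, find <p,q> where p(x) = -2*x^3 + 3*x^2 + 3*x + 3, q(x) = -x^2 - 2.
<p,q> = -96/5

Expand the product: p(x)·q(x) = 2*x^5 - 3*x^4 + x^3 - 9*x^2 - 6*x - 6.
∫_{-1}^{1} of each monomial x^k gives [2/(k+1) if k even, 0 if k odd]. Integrating term-by-term (or equivalently evaluating the antiderivative F(x) = x^6/3 - 3*x^5/5 + x^4/4 - 3*x^3 - 3*x^2 - 6*x at the endpoints):
  F(1) − F(−1) = -721/60 − (431/60) = -96/5.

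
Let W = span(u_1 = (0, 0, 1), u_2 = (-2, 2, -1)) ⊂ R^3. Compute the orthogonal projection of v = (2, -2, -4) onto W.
proj_W(v) = (2, -2, -4)

Set up U = [u_1 | ... | u_2] ∈ R^(3×2). The projector onto W = col(U) is P = U (U^T U)^(-1) U^T.
Compute U^T U =
  [1, -1]
  [-1, 9],
and U^T v = (-4, -4).
Solve U^T U · c = U^T v for the coefficients: c = (-5, -1). The projection is proj_W(v) = U c.
Check: (v - proj_W(v)) · u_1 = 0  (should be 0).
Check: (v - proj_W(v)) · u_2 = 0  (should be 0).
Result: proj_W(v) = (2, -2, -4).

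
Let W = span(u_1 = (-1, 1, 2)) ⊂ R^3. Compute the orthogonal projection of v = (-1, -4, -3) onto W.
proj_W(v) = (3/2, -3/2, -3)

Set up U = [u_1 | ... | u_1] ∈ R^(3×1). The projector onto W = col(U) is P = U (U^T U)^(-1) U^T.
Compute U^T U =
  [6],
and U^T v = (-9).
Solve U^T U · c = U^T v for the coefficients: c = (-3/2). The projection is proj_W(v) = U c.
Check: (v - proj_W(v)) · u_1 = 0  (should be 0).
Result: proj_W(v) = (3/2, -3/2, -3).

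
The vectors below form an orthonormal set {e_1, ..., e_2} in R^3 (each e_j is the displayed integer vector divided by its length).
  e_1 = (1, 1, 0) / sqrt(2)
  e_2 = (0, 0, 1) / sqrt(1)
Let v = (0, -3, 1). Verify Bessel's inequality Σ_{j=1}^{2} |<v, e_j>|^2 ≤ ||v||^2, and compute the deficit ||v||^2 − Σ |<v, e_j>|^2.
Σ |<v, e_j>|^2 = 11/2; ||v||^2 = 10; deficit = 9/2

Write each e_j = u_j / sqrt(<u_j, u_j>) where u_j is the displayed integer vector. Then <v, e_j> = <v, u_j> / sqrt(<u_j, u_j>), so |<v, e_j>|^2 = <v, u_j>^2 / <u_j, u_j>.
Coefficients: <v, e_1> = -3/sqrt(2), <v, e_2> = 1/sqrt(1).
Square and sum: Σ |<v, e_j>|^2 = 11/2.
Compute ||v||^2 = v·v = 10.
Deficit = 10 − 11/2 = 9/2 ≥ 0, confirming Bessel's inequality. (The deficit equals ||v − Σ <v,e_j> e_j||^2, the squared distance from v to span{e_j}.)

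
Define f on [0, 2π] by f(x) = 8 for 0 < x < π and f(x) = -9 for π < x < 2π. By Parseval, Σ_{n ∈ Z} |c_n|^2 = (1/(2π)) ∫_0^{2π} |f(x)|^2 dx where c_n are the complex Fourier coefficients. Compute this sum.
Σ |c_n|^2 = 145/2

Parseval equates the L^2 energy of f (normalised by 1/(2π)) with the ℓ^2 sum of its Fourier coefficients: (1/(2π)) ∫_0^{2π} |f|^2 = Σ |c_n|^2.
Compute the left side: (1/(2π)) [∫_0^π 8^2 dx + ∫_π^{2π} (-9)^2 dx] = (1/(2π)) · (64π + 81π) = (64 + 81)/2 = 145/2.
So Σ_{n ∈ Z} |c_n|^2 = 145/2.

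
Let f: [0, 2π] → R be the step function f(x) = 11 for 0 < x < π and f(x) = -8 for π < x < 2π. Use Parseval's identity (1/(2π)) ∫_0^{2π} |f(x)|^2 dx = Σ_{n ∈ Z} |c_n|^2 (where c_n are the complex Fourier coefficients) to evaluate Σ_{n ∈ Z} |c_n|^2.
Σ |c_n|^2 = 185/2

Parseval equates the L^2 energy of f (normalised by 1/(2π)) with the ℓ^2 sum of its Fourier coefficients: (1/(2π)) ∫_0^{2π} |f|^2 = Σ |c_n|^2.
Compute the left side: (1/(2π)) [∫_0^π 11^2 dx + ∫_π^{2π} (-8)^2 dx] = (1/(2π)) · (121π + 64π) = (121 + 64)/2 = 185/2.
So Σ_{n ∈ Z} |c_n|^2 = 185/2.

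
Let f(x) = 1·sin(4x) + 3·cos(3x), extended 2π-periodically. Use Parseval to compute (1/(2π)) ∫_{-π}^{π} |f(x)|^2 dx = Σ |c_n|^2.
Σ |c_n|^2 = 5

Expand |f|^2 and use orthogonality of {sin(nx), cos(mx)} on [-π, π]:
  ∫_{-π}^{π} sin(nx)^2 dx = π, ∫ cos(mx)^2 dx = π, and cross terms integrate to 0.
So ∫_{-π}^{π} f(x)^2 dx = 1^2 · π + 3^2 · π = (1 + 9)π.
Divide by 2π: (1 + 9)/2 = 5.
By Parseval, this equals Σ |c_n|^2.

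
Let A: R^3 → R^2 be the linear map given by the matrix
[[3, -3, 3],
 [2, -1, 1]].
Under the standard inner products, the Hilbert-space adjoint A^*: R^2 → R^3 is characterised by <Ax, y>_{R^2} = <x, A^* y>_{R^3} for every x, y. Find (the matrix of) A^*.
A^* = A^T =
[[3, 2],
 [-3, -1],
 [3, 1]]

For real matrices with standard dot products, the defining identity <Ax, y> = <x, A^* y> gives (Ax)^T y = x^T (A^*) y, i.e. x^T A^T y = x^T (A^*) y. Since this holds for all x, y, we must have A^* = A^T. Therefore
A^* =
[[3, 2],
 [-3, -1],
 [3, 1]].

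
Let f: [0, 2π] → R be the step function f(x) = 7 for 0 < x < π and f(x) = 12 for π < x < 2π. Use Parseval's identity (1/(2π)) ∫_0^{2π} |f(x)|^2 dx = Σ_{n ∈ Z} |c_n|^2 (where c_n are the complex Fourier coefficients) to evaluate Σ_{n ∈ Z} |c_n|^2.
Σ |c_n|^2 = 193/2

Parseval equates the L^2 energy of f (normalised by 1/(2π)) with the ℓ^2 sum of its Fourier coefficients: (1/(2π)) ∫_0^{2π} |f|^2 = Σ |c_n|^2.
Compute the left side: (1/(2π)) [∫_0^π 7^2 dx + ∫_π^{2π} 12^2 dx] = (1/(2π)) · (49π + 144π) = (49 + 144)/2 = 193/2.
So Σ_{n ∈ Z} |c_n|^2 = 193/2.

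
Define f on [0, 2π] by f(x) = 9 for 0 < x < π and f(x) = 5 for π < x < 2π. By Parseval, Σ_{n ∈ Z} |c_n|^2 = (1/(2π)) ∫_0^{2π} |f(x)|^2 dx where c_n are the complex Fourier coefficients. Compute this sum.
Σ |c_n|^2 = 53

Parseval equates the L^2 energy of f (normalised by 1/(2π)) with the ℓ^2 sum of its Fourier coefficients: (1/(2π)) ∫_0^{2π} |f|^2 = Σ |c_n|^2.
Compute the left side: (1/(2π)) [∫_0^π 9^2 dx + ∫_π^{2π} 5^2 dx] = (1/(2π)) · (81π + 25π) = (81 + 25)/2 = 53.
So Σ_{n ∈ Z} |c_n|^2 = 53.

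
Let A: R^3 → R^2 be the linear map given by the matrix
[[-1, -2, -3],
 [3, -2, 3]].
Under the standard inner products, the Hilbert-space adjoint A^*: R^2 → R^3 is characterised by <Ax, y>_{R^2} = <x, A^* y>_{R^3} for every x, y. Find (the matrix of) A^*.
A^* = A^T =
[[-1, 3],
 [-2, -2],
 [-3, 3]]

For real matrices with standard dot products, the defining identity <Ax, y> = <x, A^* y> gives (Ax)^T y = x^T (A^*) y, i.e. x^T A^T y = x^T (A^*) y. Since this holds for all x, y, we must have A^* = A^T. Therefore
A^* =
[[-1, 3],
 [-2, -2],
 [-3, 3]].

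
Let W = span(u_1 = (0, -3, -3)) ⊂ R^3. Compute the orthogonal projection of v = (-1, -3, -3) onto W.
proj_W(v) = (0, -3, -3)

Set up U = [u_1 | ... | u_1] ∈ R^(3×1). The projector onto W = col(U) is P = U (U^T U)^(-1) U^T.
Compute U^T U =
  [18],
and U^T v = (18).
Solve U^T U · c = U^T v for the coefficients: c = (1). The projection is proj_W(v) = U c.
Check: (v - proj_W(v)) · u_1 = 0  (should be 0).
Result: proj_W(v) = (0, -3, -3).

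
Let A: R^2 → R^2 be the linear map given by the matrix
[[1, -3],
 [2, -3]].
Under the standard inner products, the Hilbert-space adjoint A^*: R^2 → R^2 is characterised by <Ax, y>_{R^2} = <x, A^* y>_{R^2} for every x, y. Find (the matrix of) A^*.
A^* = A^T =
[[1, 2],
 [-3, -3]]

For real matrices with standard dot products, the defining identity <Ax, y> = <x, A^* y> gives (Ax)^T y = x^T (A^*) y, i.e. x^T A^T y = x^T (A^*) y. Since this holds for all x, y, we must have A^* = A^T. Therefore
A^* =
[[1, 2],
 [-3, -3]].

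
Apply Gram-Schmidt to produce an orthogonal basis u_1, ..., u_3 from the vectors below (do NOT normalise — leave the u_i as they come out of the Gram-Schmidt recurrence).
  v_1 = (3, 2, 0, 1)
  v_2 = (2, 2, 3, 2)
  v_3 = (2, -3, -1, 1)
Orthogonal basis:
  u_1 = (3, 2, 0, 1)
  u_2 = (-4/7, 2/7, 3, 8/7)
  u_3 = (79/50, -76/25, 2/25, 67/50)

Apply the Gram-Schmidt recurrence
  u_1 = v_1
  u_i = v_i − Σ_{j<i} ((v_i · u_j) / (u_j · u_j)) · u_j.

Step by step this gives:
  u_1 = (3, 2, 0, 1)
  u_2 = (-4/7, 2/7, 3, 8/7)
  u_3 = (79/50, -76/25, 2/25, 67/50)

Orthogonality check:
  u_2 · u_1 = 0 (should be 0)
  u_3 · u_1 = 0 (should be 0)
  u_3 · u_2 = 0 (should be 0)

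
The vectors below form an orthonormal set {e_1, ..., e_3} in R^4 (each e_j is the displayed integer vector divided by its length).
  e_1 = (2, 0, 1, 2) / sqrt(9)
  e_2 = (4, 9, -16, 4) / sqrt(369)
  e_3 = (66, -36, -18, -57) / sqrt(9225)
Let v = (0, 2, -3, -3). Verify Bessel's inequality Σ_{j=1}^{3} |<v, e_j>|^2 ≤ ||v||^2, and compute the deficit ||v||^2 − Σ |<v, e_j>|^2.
Σ |<v, e_j>|^2 = 486/25; ||v||^2 = 22; deficit = 64/25

Write each e_j = u_j / sqrt(<u_j, u_j>) where u_j is the displayed integer vector. Then <v, e_j> = <v, u_j> / sqrt(<u_j, u_j>), so |<v, e_j>|^2 = <v, u_j>^2 / <u_j, u_j>.
Coefficients: <v, e_1> = -9/sqrt(9), <v, e_2> = 54/sqrt(369), <v, e_3> = 153/sqrt(9225).
Square and sum: Σ |<v, e_j>|^2 = 486/25.
Compute ||v||^2 = v·v = 22.
Deficit = 22 − 486/25 = 64/25 ≥ 0, confirming Bessel's inequality. (The deficit equals ||v − Σ <v,e_j> e_j||^2, the squared distance from v to span{e_j}.)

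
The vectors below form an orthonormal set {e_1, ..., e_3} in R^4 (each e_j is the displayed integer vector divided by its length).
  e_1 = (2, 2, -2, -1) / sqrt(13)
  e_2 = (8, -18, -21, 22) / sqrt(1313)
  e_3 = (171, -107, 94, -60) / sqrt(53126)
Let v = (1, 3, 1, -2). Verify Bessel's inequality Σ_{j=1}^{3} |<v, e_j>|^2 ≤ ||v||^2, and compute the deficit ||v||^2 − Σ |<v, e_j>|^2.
Σ |<v, e_j>|^2 = 3783/263; ||v||^2 = 15; deficit = 162/263

Write each e_j = u_j / sqrt(<u_j, u_j>) where u_j is the displayed integer vector. Then <v, e_j> = <v, u_j> / sqrt(<u_j, u_j>), so |<v, e_j>|^2 = <v, u_j>^2 / <u_j, u_j>.
Coefficients: <v, e_1> = 8/sqrt(13), <v, e_2> = -111/sqrt(1313), <v, e_3> = 64/sqrt(53126).
Square and sum: Σ |<v, e_j>|^2 = 3783/263.
Compute ||v||^2 = v·v = 15.
Deficit = 15 − 3783/263 = 162/263 ≥ 0, confirming Bessel's inequality. (The deficit equals ||v − Σ <v,e_j> e_j||^2, the squared distance from v to span{e_j}.)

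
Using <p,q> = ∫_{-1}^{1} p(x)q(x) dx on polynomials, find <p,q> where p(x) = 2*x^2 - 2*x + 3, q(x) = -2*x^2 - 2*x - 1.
<p,q> = -154/15

Expand the product: p(x)·q(x) = -4*x^4 - 4*x^2 - 4*x - 3.
∫_{-1}^{1} of each monomial x^k gives [2/(k+1) if k even, 0 if k odd]. Integrating term-by-term (or equivalently evaluating the antiderivative F(x) = -4*x^5/5 - 4*x^3/3 - 2*x^2 - 3*x at the endpoints):
  F(1) − F(−1) = -107/15 − (47/15) = -154/15.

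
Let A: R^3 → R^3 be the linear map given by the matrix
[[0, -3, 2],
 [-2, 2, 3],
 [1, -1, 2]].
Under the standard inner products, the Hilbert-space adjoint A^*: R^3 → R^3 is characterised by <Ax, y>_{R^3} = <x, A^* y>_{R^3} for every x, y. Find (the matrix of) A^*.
A^* = A^T =
[[0, -2, 1],
 [-3, 2, -1],
 [2, 3, 2]]

For real matrices with standard dot products, the defining identity <Ax, y> = <x, A^* y> gives (Ax)^T y = x^T (A^*) y, i.e. x^T A^T y = x^T (A^*) y. Since this holds for all x, y, we must have A^* = A^T. Therefore
A^* =
[[0, -2, 1],
 [-3, 2, -1],
 [2, 3, 2]].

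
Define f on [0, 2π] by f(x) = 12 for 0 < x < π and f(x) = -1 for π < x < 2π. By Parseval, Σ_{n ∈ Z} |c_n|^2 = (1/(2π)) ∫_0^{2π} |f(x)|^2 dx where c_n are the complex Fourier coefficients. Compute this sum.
Σ |c_n|^2 = 145/2

Parseval equates the L^2 energy of f (normalised by 1/(2π)) with the ℓ^2 sum of its Fourier coefficients: (1/(2π)) ∫_0^{2π} |f|^2 = Σ |c_n|^2.
Compute the left side: (1/(2π)) [∫_0^π 12^2 dx + ∫_π^{2π} (-1)^2 dx] = (1/(2π)) · (144π + 1π) = (144 + 1)/2 = 145/2.
So Σ_{n ∈ Z} |c_n|^2 = 145/2.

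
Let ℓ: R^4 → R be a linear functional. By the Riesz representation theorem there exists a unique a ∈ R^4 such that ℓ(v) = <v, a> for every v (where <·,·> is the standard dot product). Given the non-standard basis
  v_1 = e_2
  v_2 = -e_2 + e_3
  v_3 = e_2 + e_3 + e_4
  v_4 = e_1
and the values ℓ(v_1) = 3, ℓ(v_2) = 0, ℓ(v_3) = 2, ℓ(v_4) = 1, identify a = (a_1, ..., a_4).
a = (1, 3, 3, -4)

Write a = (a_1, ..., a_4) in the standard basis. For each basis vector v_i, ℓ(v_i) = <v_i, a> is a linear equation in the a_j's. Collect the n equations into a matrix system V a = ℓ, where row i of V is v_i (expressed in the standard basis). Since V is invertible (lower-triangular with 1s on the diagonal, up to permutation), solve by back-substitution:
  V =
[[0, 1, 0, 0],
 [0, -1, 1, 0],
 [0, 1, 1, 1],
 [1, 0, 0, 0]]
  V a = (3, 0, 2, 1)
Solving gives a = (1, 3, 3, -4).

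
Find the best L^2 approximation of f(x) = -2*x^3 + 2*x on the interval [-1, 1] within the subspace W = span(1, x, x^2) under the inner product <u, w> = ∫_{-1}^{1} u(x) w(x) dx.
g(x) = 4*x/5

The best approximation g ∈ W is the orthogonal projection of f onto W. Writing g = a_0 + a_1 x + a_2 x^2, the coefficients solve the normal equations G · a = b where
  G_{ij} = <φ_i, φ_j> and b_i = <f, φ_i>, with φ_0 = 1, φ_1 = x, φ_2 = x^2.
G =
  [2, 0, 2/3]
  [0, 2/3, 0]
  [2/3, 0, 2/5],
b = (0, 8/15, 0).
Solving gives a_0 = 0, a_1 = 4/5, a_2 = 0, so
  g(x) = 4*x/5.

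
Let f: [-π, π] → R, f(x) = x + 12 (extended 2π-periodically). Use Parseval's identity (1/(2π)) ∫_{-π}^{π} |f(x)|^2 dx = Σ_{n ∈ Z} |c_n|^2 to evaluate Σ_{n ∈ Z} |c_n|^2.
Σ |c_n|^2 = π^2/3 + 144

Expand and integrate term by term over [-π, π]:
  ∫ (x)^2 dx = 1·(2π^3/3); ∫ 2·1·(12)·x dx = 0 (odd integrand); ∫ 12^2 dx = 144·2π.
So (1/(2π)) ∫_{-π}^{π} (x + 12)^2 dx = 1π^2/3 + 144 = π^2/3 + 144.
Parseval ⇒ Σ |c_n|^2 = π^2/3 + 144.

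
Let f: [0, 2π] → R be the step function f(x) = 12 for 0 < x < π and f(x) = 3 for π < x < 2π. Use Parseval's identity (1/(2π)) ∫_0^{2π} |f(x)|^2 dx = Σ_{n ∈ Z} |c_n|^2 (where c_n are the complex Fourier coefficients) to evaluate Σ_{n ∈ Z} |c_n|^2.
Σ |c_n|^2 = 153/2

Parseval equates the L^2 energy of f (normalised by 1/(2π)) with the ℓ^2 sum of its Fourier coefficients: (1/(2π)) ∫_0^{2π} |f|^2 = Σ |c_n|^2.
Compute the left side: (1/(2π)) [∫_0^π 12^2 dx + ∫_π^{2π} 3^2 dx] = (1/(2π)) · (144π + 9π) = (144 + 9)/2 = 153/2.
So Σ_{n ∈ Z} |c_n|^2 = 153/2.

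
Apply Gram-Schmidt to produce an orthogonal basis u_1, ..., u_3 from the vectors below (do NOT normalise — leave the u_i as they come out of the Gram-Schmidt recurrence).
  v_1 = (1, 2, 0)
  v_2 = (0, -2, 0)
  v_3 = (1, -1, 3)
Orthogonal basis:
  u_1 = (1, 2, 0)
  u_2 = (4/5, -2/5, 0)
  u_3 = (0, 0, 3)

Apply the Gram-Schmidt recurrence
  u_1 = v_1
  u_i = v_i − Σ_{j<i} ((v_i · u_j) / (u_j · u_j)) · u_j.

Step by step this gives:
  u_1 = (1, 2, 0)
  u_2 = (4/5, -2/5, 0)
  u_3 = (0, 0, 3)

Orthogonality check:
  u_2 · u_1 = 0 (should be 0)
  u_3 · u_1 = 0 (should be 0)
  u_3 · u_2 = 0 (should be 0)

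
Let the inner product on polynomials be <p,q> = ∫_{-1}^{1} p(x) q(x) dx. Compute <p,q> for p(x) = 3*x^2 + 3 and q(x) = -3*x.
<p,q> = 0

Expand the product: p(x)·q(x) = -9*x^3 - 9*x.
∫_{-1}^{1} of each monomial x^k gives [2/(k+1) if k even, 0 if k odd]. Integrating term-by-term (or equivalently evaluating the antiderivative F(x) = -9*x^4/4 - 9*x^2/2 at the endpoints):
  F(1) − F(−1) = -27/4 − (-27/4) = 0.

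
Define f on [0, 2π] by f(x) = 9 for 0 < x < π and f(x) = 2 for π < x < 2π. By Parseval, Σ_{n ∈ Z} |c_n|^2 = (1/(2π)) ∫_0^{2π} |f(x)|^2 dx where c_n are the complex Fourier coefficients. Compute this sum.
Σ |c_n|^2 = 85/2

Parseval equates the L^2 energy of f (normalised by 1/(2π)) with the ℓ^2 sum of its Fourier coefficients: (1/(2π)) ∫_0^{2π} |f|^2 = Σ |c_n|^2.
Compute the left side: (1/(2π)) [∫_0^π 9^2 dx + ∫_π^{2π} 2^2 dx] = (1/(2π)) · (81π + 4π) = (81 + 4)/2 = 85/2.
So Σ_{n ∈ Z} |c_n|^2 = 85/2.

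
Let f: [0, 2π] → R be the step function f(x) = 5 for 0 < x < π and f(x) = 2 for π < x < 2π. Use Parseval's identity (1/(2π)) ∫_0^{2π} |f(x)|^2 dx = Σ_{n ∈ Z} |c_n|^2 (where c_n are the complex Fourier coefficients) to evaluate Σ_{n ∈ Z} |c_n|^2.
Σ |c_n|^2 = 29/2

Parseval equates the L^2 energy of f (normalised by 1/(2π)) with the ℓ^2 sum of its Fourier coefficients: (1/(2π)) ∫_0^{2π} |f|^2 = Σ |c_n|^2.
Compute the left side: (1/(2π)) [∫_0^π 5^2 dx + ∫_π^{2π} 2^2 dx] = (1/(2π)) · (25π + 4π) = (25 + 4)/2 = 29/2.
So Σ_{n ∈ Z} |c_n|^2 = 29/2.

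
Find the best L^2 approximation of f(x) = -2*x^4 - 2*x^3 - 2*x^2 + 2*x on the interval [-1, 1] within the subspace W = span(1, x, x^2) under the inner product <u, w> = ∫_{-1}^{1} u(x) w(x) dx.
g(x) = -26*x^2/7 + 4*x/5 + 6/35

The best approximation g ∈ W is the orthogonal projection of f onto W. Writing g = a_0 + a_1 x + a_2 x^2, the coefficients solve the normal equations G · a = b where
  G_{ij} = <φ_i, φ_j> and b_i = <f, φ_i>, with φ_0 = 1, φ_1 = x, φ_2 = x^2.
G =
  [2, 0, 2/3]
  [0, 2/3, 0]
  [2/3, 0, 2/5],
b = (-32/15, 8/15, -48/35).
Solving gives a_0 = 6/35, a_1 = 4/5, a_2 = -26/7, so
  g(x) = -26*x^2/7 + 4*x/5 + 6/35.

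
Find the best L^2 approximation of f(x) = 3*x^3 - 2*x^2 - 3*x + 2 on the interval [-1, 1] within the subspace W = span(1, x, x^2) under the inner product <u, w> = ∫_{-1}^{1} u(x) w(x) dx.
g(x) = -2*x^2 - 6*x/5 + 2

The best approximation g ∈ W is the orthogonal projection of f onto W. Writing g = a_0 + a_1 x + a_2 x^2, the coefficients solve the normal equations G · a = b where
  G_{ij} = <φ_i, φ_j> and b_i = <f, φ_i>, with φ_0 = 1, φ_1 = x, φ_2 = x^2.
G =
  [2, 0, 2/3]
  [0, 2/3, 0]
  [2/3, 0, 2/5],
b = (8/3, -4/5, 8/15).
Solving gives a_0 = 2, a_1 = -6/5, a_2 = -2, so
  g(x) = -2*x^2 - 6*x/5 + 2.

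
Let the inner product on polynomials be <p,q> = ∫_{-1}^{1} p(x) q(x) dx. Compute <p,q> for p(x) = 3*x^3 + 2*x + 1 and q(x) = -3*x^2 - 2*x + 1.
<p,q> = -76/15

Expand the product: p(x)·q(x) = -9*x^5 - 6*x^4 - 3*x^3 - 7*x^2 + 1.
∫_{-1}^{1} of each monomial x^k gives [2/(k+1) if k even, 0 if k odd]. Integrating term-by-term (or equivalently evaluating the antiderivative F(x) = -3*x^6/2 - 6*x^5/5 - 3*x^4/4 - 7*x^3/3 + x at the endpoints):
  F(1) − F(−1) = -287/60 − (17/60) = -76/15.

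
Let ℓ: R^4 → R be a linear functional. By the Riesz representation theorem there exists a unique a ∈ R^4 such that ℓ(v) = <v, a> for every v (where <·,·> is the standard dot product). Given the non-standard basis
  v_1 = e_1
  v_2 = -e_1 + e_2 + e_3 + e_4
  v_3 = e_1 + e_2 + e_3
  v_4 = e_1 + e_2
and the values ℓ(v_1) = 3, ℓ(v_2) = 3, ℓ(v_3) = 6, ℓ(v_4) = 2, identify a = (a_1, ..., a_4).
a = (3, -1, 4, 3)

Write a = (a_1, ..., a_4) in the standard basis. For each basis vector v_i, ℓ(v_i) = <v_i, a> is a linear equation in the a_j's. Collect the n equations into a matrix system V a = ℓ, where row i of V is v_i (expressed in the standard basis). Since V is invertible (lower-triangular with 1s on the diagonal, up to permutation), solve by back-substitution:
  V =
[[1, 0, 0, 0],
 [-1, 1, 1, 1],
 [1, 1, 1, 0],
 [1, 1, 0, 0]]
  V a = (3, 3, 6, 2)
Solving gives a = (3, -1, 4, 3).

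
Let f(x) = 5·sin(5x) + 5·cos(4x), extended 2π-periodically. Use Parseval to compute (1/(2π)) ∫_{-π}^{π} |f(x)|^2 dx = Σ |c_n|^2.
Σ |c_n|^2 = 25

Expand |f|^2 and use orthogonality of {sin(nx), cos(mx)} on [-π, π]:
  ∫_{-π}^{π} sin(nx)^2 dx = π, ∫ cos(mx)^2 dx = π, and cross terms integrate to 0.
So ∫_{-π}^{π} f(x)^2 dx = 5^2 · π + 5^2 · π = (25 + 25)π.
Divide by 2π: (25 + 25)/2 = 25.
By Parseval, this equals Σ |c_n|^2.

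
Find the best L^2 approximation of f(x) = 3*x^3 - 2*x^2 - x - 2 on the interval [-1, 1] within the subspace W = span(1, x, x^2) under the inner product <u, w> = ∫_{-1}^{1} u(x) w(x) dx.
g(x) = -2*x^2 + 4*x/5 - 2

The best approximation g ∈ W is the orthogonal projection of f onto W. Writing g = a_0 + a_1 x + a_2 x^2, the coefficients solve the normal equations G · a = b where
  G_{ij} = <φ_i, φ_j> and b_i = <f, φ_i>, with φ_0 = 1, φ_1 = x, φ_2 = x^2.
G =
  [2, 0, 2/3]
  [0, 2/3, 0]
  [2/3, 0, 2/5],
b = (-16/3, 8/15, -32/15).
Solving gives a_0 = -2, a_1 = 4/5, a_2 = -2, so
  g(x) = -2*x^2 + 4*x/5 - 2.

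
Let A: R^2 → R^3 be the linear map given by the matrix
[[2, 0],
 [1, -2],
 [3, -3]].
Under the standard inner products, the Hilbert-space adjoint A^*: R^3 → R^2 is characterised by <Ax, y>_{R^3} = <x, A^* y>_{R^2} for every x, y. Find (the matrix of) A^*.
A^* = A^T =
[[2, 1, 3],
 [0, -2, -3]]

For real matrices with standard dot products, the defining identity <Ax, y> = <x, A^* y> gives (Ax)^T y = x^T (A^*) y, i.e. x^T A^T y = x^T (A^*) y. Since this holds for all x, y, we must have A^* = A^T. Therefore
A^* =
[[2, 1, 3],
 [0, -2, -3]].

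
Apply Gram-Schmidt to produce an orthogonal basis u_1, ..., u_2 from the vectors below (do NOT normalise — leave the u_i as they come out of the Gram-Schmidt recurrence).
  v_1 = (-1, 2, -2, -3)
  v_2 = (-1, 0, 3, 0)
Orthogonal basis:
  u_1 = (-1, 2, -2, -3)
  u_2 = (-23/18, 5/9, 22/9, -5/6)

Apply the Gram-Schmidt recurrence
  u_1 = v_1
  u_i = v_i − Σ_{j<i} ((v_i · u_j) / (u_j · u_j)) · u_j.

Step by step this gives:
  u_1 = (-1, 2, -2, -3)
  u_2 = (-23/18, 5/9, 22/9, -5/6)

Orthogonality check:
  u_2 · u_1 = 0 (should be 0)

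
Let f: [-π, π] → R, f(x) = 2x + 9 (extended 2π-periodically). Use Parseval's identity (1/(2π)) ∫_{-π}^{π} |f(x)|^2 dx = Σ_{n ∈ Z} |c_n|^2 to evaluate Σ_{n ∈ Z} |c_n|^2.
Σ |c_n|^2 = 4π^2/3 + 81

Expand and integrate term by term over [-π, π]:
  ∫ (2x)^2 dx = 4·(2π^3/3); ∫ 2·2·(9)·x dx = 0 (odd integrand); ∫ 9^2 dx = 81·2π.
So (1/(2π)) ∫_{-π}^{π} (2x + 9)^2 dx = 4π^2/3 + 81 = 4π^2/3 + 81.
Parseval ⇒ Σ |c_n|^2 = 4π^2/3 + 81.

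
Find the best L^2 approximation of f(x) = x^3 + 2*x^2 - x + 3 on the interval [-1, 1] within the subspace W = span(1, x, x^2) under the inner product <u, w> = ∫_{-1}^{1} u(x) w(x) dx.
g(x) = 2*x^2 - 2*x/5 + 3

The best approximation g ∈ W is the orthogonal projection of f onto W. Writing g = a_0 + a_1 x + a_2 x^2, the coefficients solve the normal equations G · a = b where
  G_{ij} = <φ_i, φ_j> and b_i = <f, φ_i>, with φ_0 = 1, φ_1 = x, φ_2 = x^2.
G =
  [2, 0, 2/3]
  [0, 2/3, 0]
  [2/3, 0, 2/5],
b = (22/3, -4/15, 14/5).
Solving gives a_0 = 3, a_1 = -2/5, a_2 = 2, so
  g(x) = 2*x^2 - 2*x/5 + 3.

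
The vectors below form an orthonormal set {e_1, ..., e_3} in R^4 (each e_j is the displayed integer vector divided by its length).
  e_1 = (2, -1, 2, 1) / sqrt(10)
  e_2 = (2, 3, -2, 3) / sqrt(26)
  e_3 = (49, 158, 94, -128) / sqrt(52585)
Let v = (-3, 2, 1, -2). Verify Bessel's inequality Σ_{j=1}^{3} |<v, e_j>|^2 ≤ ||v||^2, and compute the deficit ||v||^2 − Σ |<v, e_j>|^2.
Σ |<v, e_j>|^2 = 11313/809; ||v||^2 = 18; deficit = 3249/809

Write each e_j = u_j / sqrt(<u_j, u_j>) where u_j is the displayed integer vector. Then <v, e_j> = <v, u_j> / sqrt(<u_j, u_j>), so |<v, e_j>|^2 = <v, u_j>^2 / <u_j, u_j>.
Coefficients: <v, e_1> = -8/sqrt(10), <v, e_2> = -8/sqrt(26), <v, e_3> = 519/sqrt(52585).
Square and sum: Σ |<v, e_j>|^2 = 11313/809.
Compute ||v||^2 = v·v = 18.
Deficit = 18 − 11313/809 = 3249/809 ≥ 0, confirming Bessel's inequality. (The deficit equals ||v − Σ <v,e_j> e_j||^2, the squared distance from v to span{e_j}.)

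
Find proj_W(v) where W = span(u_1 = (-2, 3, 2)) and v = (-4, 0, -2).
proj_W(v) = (-8/17, 12/17, 8/17)

Set up U = [u_1 | ... | u_1] ∈ R^(3×1). The projector onto W = col(U) is P = U (U^T U)^(-1) U^T.
Compute U^T U =
  [17],
and U^T v = (4).
Solve U^T U · c = U^T v for the coefficients: c = (4/17). The projection is proj_W(v) = U c.
Check: (v - proj_W(v)) · u_1 = 0  (should be 0).
Result: proj_W(v) = (-8/17, 12/17, 8/17).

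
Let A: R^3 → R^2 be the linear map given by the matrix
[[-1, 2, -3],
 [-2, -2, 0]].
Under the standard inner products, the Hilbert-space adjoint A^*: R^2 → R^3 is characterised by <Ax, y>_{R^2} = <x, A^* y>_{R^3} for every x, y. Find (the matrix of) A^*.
A^* = A^T =
[[-1, -2],
 [2, -2],
 [-3, 0]]

For real matrices with standard dot products, the defining identity <Ax, y> = <x, A^* y> gives (Ax)^T y = x^T (A^*) y, i.e. x^T A^T y = x^T (A^*) y. Since this holds for all x, y, we must have A^* = A^T. Therefore
A^* =
[[-1, -2],
 [2, -2],
 [-3, 0]].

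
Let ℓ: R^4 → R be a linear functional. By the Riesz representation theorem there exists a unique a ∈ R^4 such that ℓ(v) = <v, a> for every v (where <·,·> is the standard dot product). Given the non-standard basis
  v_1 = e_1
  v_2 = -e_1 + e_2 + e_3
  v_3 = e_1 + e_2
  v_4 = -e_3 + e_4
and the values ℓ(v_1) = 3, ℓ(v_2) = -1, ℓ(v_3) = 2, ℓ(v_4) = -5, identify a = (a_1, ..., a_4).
a = (3, -1, 3, -2)

Write a = (a_1, ..., a_4) in the standard basis. For each basis vector v_i, ℓ(v_i) = <v_i, a> is a linear equation in the a_j's. Collect the n equations into a matrix system V a = ℓ, where row i of V is v_i (expressed in the standard basis). Since V is invertible (lower-triangular with 1s on the diagonal, up to permutation), solve by back-substitution:
  V =
[[1, 0, 0, 0],
 [-1, 1, 1, 0],
 [1, 1, 0, 0],
 [0, 0, -1, 1]]
  V a = (3, -1, 2, -5)
Solving gives a = (3, -1, 3, -2).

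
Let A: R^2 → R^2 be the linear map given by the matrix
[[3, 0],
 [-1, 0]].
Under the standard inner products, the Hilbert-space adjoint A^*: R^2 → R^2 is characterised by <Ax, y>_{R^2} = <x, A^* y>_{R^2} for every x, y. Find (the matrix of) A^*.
A^* = A^T =
[[3, -1],
 [0, 0]]

For real matrices with standard dot products, the defining identity <Ax, y> = <x, A^* y> gives (Ax)^T y = x^T (A^*) y, i.e. x^T A^T y = x^T (A^*) y. Since this holds for all x, y, we must have A^* = A^T. Therefore
A^* =
[[3, -1],
 [0, 0]].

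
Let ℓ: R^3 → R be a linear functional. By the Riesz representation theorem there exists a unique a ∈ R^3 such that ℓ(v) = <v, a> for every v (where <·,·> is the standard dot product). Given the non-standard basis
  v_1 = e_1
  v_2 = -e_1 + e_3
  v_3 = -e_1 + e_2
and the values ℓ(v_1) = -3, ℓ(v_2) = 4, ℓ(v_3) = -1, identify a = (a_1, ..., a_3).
a = (-3, -4, 1)

Write a = (a_1, ..., a_3) in the standard basis. For each basis vector v_i, ℓ(v_i) = <v_i, a> is a linear equation in the a_j's. Collect the n equations into a matrix system V a = ℓ, where row i of V is v_i (expressed in the standard basis). Since V is invertible (lower-triangular with 1s on the diagonal, up to permutation), solve by back-substitution:
  V =
[[1, 0, 0],
 [-1, 0, 1],
 [-1, 1, 0]]
  V a = (-3, 4, -1)
Solving gives a = (-3, -4, 1).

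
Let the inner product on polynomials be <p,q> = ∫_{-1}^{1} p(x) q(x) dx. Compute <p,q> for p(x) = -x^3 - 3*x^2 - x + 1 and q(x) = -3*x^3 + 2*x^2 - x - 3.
<p,q> = 72/35

Expand the product: p(x)·q(x) = 3*x^6 + 7*x^5 - 2*x^4 + x^3 + 12*x^2 + 2*x - 3.
∫_{-1}^{1} of each monomial x^k gives [2/(k+1) if k even, 0 if k odd]. Integrating term-by-term (or equivalently evaluating the antiderivative F(x) = 3*x^7/7 + 7*x^6/6 - 2*x^5/5 + x^4/4 + 4*x^3 + x^2 - 3*x at the endpoints):
  F(1) − F(−1) = 1447/420 − (583/420) = 72/35.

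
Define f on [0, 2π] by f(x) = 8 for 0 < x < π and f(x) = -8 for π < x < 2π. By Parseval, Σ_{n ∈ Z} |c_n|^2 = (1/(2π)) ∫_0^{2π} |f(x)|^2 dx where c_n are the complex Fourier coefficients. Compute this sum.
Σ |c_n|^2 = 64

Parseval equates the L^2 energy of f (normalised by 1/(2π)) with the ℓ^2 sum of its Fourier coefficients: (1/(2π)) ∫_0^{2π} |f|^2 = Σ |c_n|^2.
Compute the left side: (1/(2π)) [∫_0^π 8^2 dx + ∫_π^{2π} (-8)^2 dx] = (1/(2π)) · (64π + 64π) = (64 + 64)/2 = 64.
So Σ_{n ∈ Z} |c_n|^2 = 64.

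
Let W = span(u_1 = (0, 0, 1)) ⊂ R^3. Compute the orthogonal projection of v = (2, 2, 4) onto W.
proj_W(v) = (0, 0, 4)

Set up U = [u_1 | ... | u_1] ∈ R^(3×1). The projector onto W = col(U) is P = U (U^T U)^(-1) U^T.
Compute U^T U =
  [1],
and U^T v = (4).
Solve U^T U · c = U^T v for the coefficients: c = (4). The projection is proj_W(v) = U c.
Check: (v - proj_W(v)) · u_1 = 0  (should be 0).
Result: proj_W(v) = (0, 0, 4).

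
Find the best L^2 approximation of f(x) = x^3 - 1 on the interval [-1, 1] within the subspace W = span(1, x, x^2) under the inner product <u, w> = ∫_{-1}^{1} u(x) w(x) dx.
g(x) = 3*x/5 - 1

The best approximation g ∈ W is the orthogonal projection of f onto W. Writing g = a_0 + a_1 x + a_2 x^2, the coefficients solve the normal equations G · a = b where
  G_{ij} = <φ_i, φ_j> and b_i = <f, φ_i>, with φ_0 = 1, φ_1 = x, φ_2 = x^2.
G =
  [2, 0, 2/3]
  [0, 2/3, 0]
  [2/3, 0, 2/5],
b = (-2, 2/5, -2/3).
Solving gives a_0 = -1, a_1 = 3/5, a_2 = 0, so
  g(x) = 3*x/5 - 1.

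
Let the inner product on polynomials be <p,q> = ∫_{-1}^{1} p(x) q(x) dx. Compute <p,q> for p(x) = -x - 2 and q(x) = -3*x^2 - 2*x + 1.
<p,q> = 4/3

Expand the product: p(x)·q(x) = 3*x^3 + 8*x^2 + 3*x - 2.
∫_{-1}^{1} of each monomial x^k gives [2/(k+1) if k even, 0 if k odd]. Integrating term-by-term (or equivalently evaluating the antiderivative F(x) = 3*x^4/4 + 8*x^3/3 + 3*x^2/2 - 2*x at the endpoints):
  F(1) − F(−1) = 35/12 − (19/12) = 4/3.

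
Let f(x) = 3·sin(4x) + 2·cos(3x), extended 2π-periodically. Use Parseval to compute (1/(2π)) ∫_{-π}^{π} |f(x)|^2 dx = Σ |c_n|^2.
Σ |c_n|^2 = 13/2

Expand |f|^2 and use orthogonality of {sin(nx), cos(mx)} on [-π, π]:
  ∫_{-π}^{π} sin(nx)^2 dx = π, ∫ cos(mx)^2 dx = π, and cross terms integrate to 0.
So ∫_{-π}^{π} f(x)^2 dx = 3^2 · π + 2^2 · π = (9 + 4)π.
Divide by 2π: (9 + 4)/2 = 13/2.
By Parseval, this equals Σ |c_n|^2.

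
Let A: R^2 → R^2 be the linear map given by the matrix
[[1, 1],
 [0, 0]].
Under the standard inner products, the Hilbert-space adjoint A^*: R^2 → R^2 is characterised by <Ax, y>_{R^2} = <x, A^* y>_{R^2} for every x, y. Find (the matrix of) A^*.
A^* = A^T =
[[1, 0],
 [1, 0]]

For real matrices with standard dot products, the defining identity <Ax, y> = <x, A^* y> gives (Ax)^T y = x^T (A^*) y, i.e. x^T A^T y = x^T (A^*) y. Since this holds for all x, y, we must have A^* = A^T. Therefore
A^* =
[[1, 0],
 [1, 0]].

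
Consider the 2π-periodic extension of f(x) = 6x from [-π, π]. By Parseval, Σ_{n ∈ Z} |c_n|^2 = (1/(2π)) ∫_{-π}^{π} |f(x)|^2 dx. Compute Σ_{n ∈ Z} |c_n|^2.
Σ |c_n|^2 = 12π^2

Expand and integrate term by term over [-π, π]:
  ∫ (6x)^2 dx = 36·(2π^3/3); ∫ 2·6·(0)·x dx = 0 (odd integrand); ∫ 0^2 dx = 0·2π.
So (1/(2π)) ∫_{-π}^{π} (6x)^2 dx = 36π^2/3 + 0 = 12π^2.
Parseval ⇒ Σ |c_n|^2 = 12π^2.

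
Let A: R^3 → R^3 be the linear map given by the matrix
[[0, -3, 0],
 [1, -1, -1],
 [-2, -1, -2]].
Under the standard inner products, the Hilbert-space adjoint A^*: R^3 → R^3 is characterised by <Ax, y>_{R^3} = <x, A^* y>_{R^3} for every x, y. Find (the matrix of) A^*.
A^* = A^T =
[[0, 1, -2],
 [-3, -1, -1],
 [0, -1, -2]]

For real matrices with standard dot products, the defining identity <Ax, y> = <x, A^* y> gives (Ax)^T y = x^T (A^*) y, i.e. x^T A^T y = x^T (A^*) y. Since this holds for all x, y, we must have A^* = A^T. Therefore
A^* =
[[0, 1, -2],
 [-3, -1, -1],
 [0, -1, -2]].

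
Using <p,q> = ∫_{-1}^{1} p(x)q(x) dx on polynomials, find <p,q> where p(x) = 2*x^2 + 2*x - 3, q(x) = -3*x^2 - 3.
<p,q> = 88/5

Expand the product: p(x)·q(x) = -6*x^4 - 6*x^3 + 3*x^2 - 6*x + 9.
∫_{-1}^{1} of each monomial x^k gives [2/(k+1) if k even, 0 if k odd]. Integrating term-by-term (or equivalently evaluating the antiderivative F(x) = -6*x^5/5 - 3*x^4/2 + x^3 - 3*x^2 + 9*x at the endpoints):
  F(1) − F(−1) = 43/10 − (-133/10) = 88/5.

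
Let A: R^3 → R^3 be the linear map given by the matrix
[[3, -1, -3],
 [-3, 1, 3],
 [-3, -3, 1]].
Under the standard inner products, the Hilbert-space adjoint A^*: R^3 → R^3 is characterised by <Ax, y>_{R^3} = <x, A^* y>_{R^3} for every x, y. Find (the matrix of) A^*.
A^* = A^T =
[[3, -3, -3],
 [-1, 1, -3],
 [-3, 3, 1]]

For real matrices with standard dot products, the defining identity <Ax, y> = <x, A^* y> gives (Ax)^T y = x^T (A^*) y, i.e. x^T A^T y = x^T (A^*) y. Since this holds for all x, y, we must have A^* = A^T. Therefore
A^* =
[[3, -3, -3],
 [-1, 1, -3],
 [-3, 3, 1]].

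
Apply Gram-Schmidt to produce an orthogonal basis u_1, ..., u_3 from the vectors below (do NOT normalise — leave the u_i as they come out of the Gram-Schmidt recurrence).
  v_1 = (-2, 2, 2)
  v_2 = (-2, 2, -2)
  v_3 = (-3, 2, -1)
Orthogonal basis:
  u_1 = (-2, 2, 2)
  u_2 = (-4/3, 4/3, -8/3)
  u_3 = (-1/2, -1/2, 0)

Apply the Gram-Schmidt recurrence
  u_1 = v_1
  u_i = v_i − Σ_{j<i} ((v_i · u_j) / (u_j · u_j)) · u_j.

Step by step this gives:
  u_1 = (-2, 2, 2)
  u_2 = (-4/3, 4/3, -8/3)
  u_3 = (-1/2, -1/2, 0)

Orthogonality check:
  u_2 · u_1 = 0 (should be 0)
  u_3 · u_1 = 0 (should be 0)
  u_3 · u_2 = 0 (should be 0)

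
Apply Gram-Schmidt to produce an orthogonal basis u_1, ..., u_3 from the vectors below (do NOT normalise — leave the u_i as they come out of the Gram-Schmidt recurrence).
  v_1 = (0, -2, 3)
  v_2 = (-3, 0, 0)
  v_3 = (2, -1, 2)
Orthogonal basis:
  u_1 = (0, -2, 3)
  u_2 = (-3, 0, 0)
  u_3 = (0, 3/13, 2/13)

Apply the Gram-Schmidt recurrence
  u_1 = v_1
  u_i = v_i − Σ_{j<i} ((v_i · u_j) / (u_j · u_j)) · u_j.

Step by step this gives:
  u_1 = (0, -2, 3)
  u_2 = (-3, 0, 0)
  u_3 = (0, 3/13, 2/13)

Orthogonality check:
  u_2 · u_1 = 0 (should be 0)
  u_3 · u_1 = 0 (should be 0)
  u_3 · u_2 = 0 (should be 0)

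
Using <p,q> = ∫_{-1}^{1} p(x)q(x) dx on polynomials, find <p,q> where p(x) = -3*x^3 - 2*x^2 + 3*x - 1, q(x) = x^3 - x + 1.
<p,q> = -398/105

Expand the product: p(x)·q(x) = -3*x^6 - 2*x^5 + 6*x^4 - 2*x^3 - 5*x^2 + 4*x - 1.
∫_{-1}^{1} of each monomial x^k gives [2/(k+1) if k even, 0 if k odd]. Integrating term-by-term (or equivalently evaluating the antiderivative F(x) = -3*x^7/7 - x^6/3 + 6*x^5/5 - x^4/2 - 5*x^3/3 + 2*x^2 - x at the endpoints):
  F(1) − F(−1) = -51/70 − (643/210) = -398/105.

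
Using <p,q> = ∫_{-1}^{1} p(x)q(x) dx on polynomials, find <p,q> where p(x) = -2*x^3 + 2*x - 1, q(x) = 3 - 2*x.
<p,q> = -106/15

Expand the product: p(x)·q(x) = 4*x^4 - 6*x^3 - 4*x^2 + 8*x - 3.
∫_{-1}^{1} of each monomial x^k gives [2/(k+1) if k even, 0 if k odd]. Integrating term-by-term (or equivalently evaluating the antiderivative F(x) = 4*x^5/5 - 3*x^4/2 - 4*x^3/3 + 4*x^2 - 3*x at the endpoints):
  F(1) − F(−1) = -31/30 − (181/30) = -106/15.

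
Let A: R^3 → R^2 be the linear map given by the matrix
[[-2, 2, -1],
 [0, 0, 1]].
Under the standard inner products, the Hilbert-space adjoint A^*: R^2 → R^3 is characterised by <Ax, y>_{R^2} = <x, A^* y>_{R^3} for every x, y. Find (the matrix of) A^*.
A^* = A^T =
[[-2, 0],
 [2, 0],
 [-1, 1]]

For real matrices with standard dot products, the defining identity <Ax, y> = <x, A^* y> gives (Ax)^T y = x^T (A^*) y, i.e. x^T A^T y = x^T (A^*) y. Since this holds for all x, y, we must have A^* = A^T. Therefore
A^* =
[[-2, 0],
 [2, 0],
 [-1, 1]].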